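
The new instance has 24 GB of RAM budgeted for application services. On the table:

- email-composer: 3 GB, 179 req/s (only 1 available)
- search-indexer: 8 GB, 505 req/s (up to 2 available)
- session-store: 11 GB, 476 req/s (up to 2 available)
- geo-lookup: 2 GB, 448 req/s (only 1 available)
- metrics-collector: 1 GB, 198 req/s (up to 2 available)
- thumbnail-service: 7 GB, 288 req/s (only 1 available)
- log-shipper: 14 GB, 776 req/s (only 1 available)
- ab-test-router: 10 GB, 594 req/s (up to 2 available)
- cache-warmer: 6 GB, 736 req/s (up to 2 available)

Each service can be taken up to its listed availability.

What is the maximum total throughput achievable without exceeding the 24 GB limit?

2821

The ratio ordering already packs tightly: search-indexer + geo-lookup + 2×metrics-collector + 2×cache-warmer, 24 GB, 2821.
Every other selection either busts 24 GB or exceeds an availability limit or fails to beat 2821.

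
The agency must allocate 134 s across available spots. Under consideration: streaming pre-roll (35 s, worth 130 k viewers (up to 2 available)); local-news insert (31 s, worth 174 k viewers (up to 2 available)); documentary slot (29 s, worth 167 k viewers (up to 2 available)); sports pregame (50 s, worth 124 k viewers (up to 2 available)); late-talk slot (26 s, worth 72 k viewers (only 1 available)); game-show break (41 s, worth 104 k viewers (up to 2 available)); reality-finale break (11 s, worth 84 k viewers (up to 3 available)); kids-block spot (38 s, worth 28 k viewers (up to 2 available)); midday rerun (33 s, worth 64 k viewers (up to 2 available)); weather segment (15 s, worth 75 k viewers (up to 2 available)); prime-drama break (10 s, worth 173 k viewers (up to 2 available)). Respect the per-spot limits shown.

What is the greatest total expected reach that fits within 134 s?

Filling by ratio: 2×documentary slot + 3×reality-finale break + weather segment + 2×prime-drama break for 1007, with 8 s left unused.
Dropping documentary slot and reality-finale break and weather segment frees 55 s; slotting in 2×local-news insert (62 s) lifts the total to 1029 at 133 s.

1029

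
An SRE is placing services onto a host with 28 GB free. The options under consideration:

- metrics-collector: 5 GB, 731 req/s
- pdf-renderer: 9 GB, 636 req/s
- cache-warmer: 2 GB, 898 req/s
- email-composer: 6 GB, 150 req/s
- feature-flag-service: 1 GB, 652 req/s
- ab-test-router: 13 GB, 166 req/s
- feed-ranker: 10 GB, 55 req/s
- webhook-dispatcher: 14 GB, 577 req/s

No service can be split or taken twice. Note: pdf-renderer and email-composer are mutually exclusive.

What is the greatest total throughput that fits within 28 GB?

By throughput per GB: feature-flag-service 652.00, cache-warmer 449.00, metrics-collector 146.20, pdf-renderer 70.67 lead.
Best packing: metrics-collector + cache-warmer + email-composer + feature-flag-service + webhook-dispatcher — 28 GB, 3008 total.
Nothing else feasible within 28 GB beats 3008.

3008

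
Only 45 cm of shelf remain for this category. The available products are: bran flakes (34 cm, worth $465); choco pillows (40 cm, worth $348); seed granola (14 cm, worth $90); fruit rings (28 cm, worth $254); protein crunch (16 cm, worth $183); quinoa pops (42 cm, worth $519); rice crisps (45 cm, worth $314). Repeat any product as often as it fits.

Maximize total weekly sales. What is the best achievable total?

A density-first pass picks bran flakes — 465 at 34 cm.
Dropping bran flakes frees 34 cm; slotting in quinoa pops (42 cm) lifts the total to 519 at 42 cm.
No other feasible combination exceeds 519.

519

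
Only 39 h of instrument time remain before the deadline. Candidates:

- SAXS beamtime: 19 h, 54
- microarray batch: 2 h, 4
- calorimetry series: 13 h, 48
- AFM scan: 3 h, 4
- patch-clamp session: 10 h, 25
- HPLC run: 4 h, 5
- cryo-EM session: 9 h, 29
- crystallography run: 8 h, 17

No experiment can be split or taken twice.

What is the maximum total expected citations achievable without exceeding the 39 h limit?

111

Filling by ratio: microarray batch + calorimetry series + AFM scan + patch-clamp session + cryo-EM session for 110, with 2 h left unused.
Reworking the packing: SAXS beamtime + microarray batch + calorimetry series + HPLC run uses 38 h and improves the total to 111.
SAXS beamtime + calorimetry series + AFM scan + HPLC run matches that 111 at 39 h; no feasible combination exceeds it.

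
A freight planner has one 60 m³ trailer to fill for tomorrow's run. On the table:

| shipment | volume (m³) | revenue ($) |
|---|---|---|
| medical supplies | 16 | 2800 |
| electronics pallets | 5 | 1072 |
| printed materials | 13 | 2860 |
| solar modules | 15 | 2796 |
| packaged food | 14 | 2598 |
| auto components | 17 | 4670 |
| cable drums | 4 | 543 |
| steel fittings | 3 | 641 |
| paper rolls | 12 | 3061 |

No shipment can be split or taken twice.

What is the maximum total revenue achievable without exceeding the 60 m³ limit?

14028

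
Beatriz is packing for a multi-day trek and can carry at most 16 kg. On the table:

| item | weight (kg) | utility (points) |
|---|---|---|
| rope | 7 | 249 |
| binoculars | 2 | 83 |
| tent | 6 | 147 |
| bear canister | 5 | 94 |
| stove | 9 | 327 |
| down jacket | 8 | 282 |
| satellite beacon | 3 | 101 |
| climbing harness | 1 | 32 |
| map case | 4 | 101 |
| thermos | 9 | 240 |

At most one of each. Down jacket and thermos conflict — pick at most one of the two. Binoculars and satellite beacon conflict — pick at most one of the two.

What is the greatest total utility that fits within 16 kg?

Rope + stove uses 16 of the 16 kg and totals 576.
Next best is rope + down jacket + climbing harness at 563 (16 kg) — short by 13.

576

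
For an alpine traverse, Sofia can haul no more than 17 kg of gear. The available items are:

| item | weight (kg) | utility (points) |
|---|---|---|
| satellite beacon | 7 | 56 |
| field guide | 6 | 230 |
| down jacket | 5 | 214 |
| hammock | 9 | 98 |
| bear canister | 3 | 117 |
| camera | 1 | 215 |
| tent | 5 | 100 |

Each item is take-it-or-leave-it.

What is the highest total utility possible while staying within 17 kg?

776

By utility per kg: camera 215.00, down jacket 42.80, bear canister 39.00, field guide 38.33 lead.
Field guide + down jacket + bear canister + camera uses 15 of the 17 kg and totals 776.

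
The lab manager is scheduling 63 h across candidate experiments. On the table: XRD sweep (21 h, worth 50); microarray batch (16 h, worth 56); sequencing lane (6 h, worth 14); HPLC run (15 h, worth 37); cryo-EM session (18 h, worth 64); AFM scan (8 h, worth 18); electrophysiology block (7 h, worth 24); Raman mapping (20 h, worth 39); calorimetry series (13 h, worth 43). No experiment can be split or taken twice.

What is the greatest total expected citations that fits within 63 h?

205

The ratio heuristic lands on microarray batch + sequencing lane + cryo-EM session + electrophysiology block + calorimetry series (201) but leaves 3 h idle.
Dropping sequencing lane frees 6 h; slotting in AFM scan (8 h) lifts the total to 205 at 62 h.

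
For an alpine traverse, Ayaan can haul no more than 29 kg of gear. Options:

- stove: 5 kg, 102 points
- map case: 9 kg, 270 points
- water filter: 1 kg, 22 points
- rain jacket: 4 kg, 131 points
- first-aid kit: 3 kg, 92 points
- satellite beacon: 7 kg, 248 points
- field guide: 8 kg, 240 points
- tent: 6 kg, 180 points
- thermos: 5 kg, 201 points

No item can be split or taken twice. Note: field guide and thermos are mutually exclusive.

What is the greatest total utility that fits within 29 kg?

964

Density check — thermos 40.20, satellite beacon 35.43, rain jacket 32.75 are the best per kg.
Map case + water filter + rain jacket + first-aid kit + satellite beacon + thermos uses 29 of the 29 kg and totals 964.
An exhaustive check of the 512 subsets confirms 964.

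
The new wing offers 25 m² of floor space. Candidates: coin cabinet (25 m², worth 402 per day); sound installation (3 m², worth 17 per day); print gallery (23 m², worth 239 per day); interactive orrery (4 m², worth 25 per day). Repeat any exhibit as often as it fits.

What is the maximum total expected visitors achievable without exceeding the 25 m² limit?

402

Taking coin cabinet: 25 m² used, 402 in expected visitors.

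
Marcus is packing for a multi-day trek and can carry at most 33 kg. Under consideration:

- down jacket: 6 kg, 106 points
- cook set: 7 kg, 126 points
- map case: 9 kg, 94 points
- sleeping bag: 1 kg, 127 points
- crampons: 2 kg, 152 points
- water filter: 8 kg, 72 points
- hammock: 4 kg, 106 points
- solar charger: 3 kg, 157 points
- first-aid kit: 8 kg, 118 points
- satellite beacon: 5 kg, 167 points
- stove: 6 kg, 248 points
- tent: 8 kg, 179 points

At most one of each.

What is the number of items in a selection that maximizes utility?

Best achievable utility is 1156.
cook set + sleeping bag + crampons + solar charger + satellite beacon + stove + tent hits 1156 at 32 kg.
Any selection reaching 1156 contains exactly 7 items.

7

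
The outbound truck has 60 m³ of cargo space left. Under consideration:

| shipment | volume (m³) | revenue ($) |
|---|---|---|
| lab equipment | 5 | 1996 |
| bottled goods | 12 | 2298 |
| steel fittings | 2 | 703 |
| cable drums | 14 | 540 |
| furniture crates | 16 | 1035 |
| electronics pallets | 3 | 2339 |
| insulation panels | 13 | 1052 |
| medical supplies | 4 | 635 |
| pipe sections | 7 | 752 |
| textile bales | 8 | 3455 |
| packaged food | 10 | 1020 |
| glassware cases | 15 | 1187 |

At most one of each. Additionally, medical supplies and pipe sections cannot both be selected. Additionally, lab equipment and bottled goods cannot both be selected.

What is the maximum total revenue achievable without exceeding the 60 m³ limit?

12387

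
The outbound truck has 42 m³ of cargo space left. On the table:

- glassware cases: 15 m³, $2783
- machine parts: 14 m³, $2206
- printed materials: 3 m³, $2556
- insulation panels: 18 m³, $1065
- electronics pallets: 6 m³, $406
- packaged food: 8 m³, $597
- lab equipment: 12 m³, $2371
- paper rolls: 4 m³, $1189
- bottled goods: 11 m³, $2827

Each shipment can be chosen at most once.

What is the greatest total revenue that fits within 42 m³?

Filling by ratio: printed materials + packaged food + lab equipment + paper rolls + bottled goods for 9540, with 4 m³ left unused.
Dropping packaged food and paper rolls frees 12 m³; slotting in glassware cases (15 m³) lifts the total to 10537 at 41 m³.
Every other selection either busts 42 m³ or fails to beat 10537.

10537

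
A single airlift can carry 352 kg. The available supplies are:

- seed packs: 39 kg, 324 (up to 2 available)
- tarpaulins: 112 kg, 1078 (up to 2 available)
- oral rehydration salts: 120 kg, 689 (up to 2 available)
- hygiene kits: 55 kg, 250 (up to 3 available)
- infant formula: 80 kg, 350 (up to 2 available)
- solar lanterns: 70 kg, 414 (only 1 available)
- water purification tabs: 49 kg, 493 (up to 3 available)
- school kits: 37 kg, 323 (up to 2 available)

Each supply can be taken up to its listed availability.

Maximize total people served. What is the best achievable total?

3297

The ratio heuristic lands on tarpaulins + 3×water purification tabs + 2×school kits (3203) but leaves 19 kg idle.
Replace 2×water purification tabs and 2×school kits with 2×seed packs + tarpaulins: the trade gains 94 net, giving 3297 at 351 kg.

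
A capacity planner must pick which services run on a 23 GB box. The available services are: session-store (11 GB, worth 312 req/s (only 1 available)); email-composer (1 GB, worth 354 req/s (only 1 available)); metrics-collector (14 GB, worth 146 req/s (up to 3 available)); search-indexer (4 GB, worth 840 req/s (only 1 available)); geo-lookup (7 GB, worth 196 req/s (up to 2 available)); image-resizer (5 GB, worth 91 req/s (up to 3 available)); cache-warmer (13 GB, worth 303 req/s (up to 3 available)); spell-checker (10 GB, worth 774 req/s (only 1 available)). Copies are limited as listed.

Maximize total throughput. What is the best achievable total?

2164

The ratio ordering already packs tightly: email-composer + search-indexer + geo-lookup + spell-checker, 22 GB, 2164.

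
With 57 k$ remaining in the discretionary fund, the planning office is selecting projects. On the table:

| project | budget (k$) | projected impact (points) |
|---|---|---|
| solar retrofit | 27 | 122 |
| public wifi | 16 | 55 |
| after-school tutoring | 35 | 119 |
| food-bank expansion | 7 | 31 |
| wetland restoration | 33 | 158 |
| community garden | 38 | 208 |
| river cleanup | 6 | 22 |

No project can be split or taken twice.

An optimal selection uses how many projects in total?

2

Best achievable projected impact is 263.
For example public wifi + community garden achieves it, using 54 k$.
Every optimal selection uses 2 projects.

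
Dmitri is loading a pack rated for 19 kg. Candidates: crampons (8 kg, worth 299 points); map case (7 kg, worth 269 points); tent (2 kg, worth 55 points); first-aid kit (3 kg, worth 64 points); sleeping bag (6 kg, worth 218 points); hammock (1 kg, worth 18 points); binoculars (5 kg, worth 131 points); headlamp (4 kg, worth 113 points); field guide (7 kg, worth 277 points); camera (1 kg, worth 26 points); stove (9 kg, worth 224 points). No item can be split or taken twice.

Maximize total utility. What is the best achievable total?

A density-first pass picks map case + headlamp + field guide + camera — 685 at 19 kg.
The 8 kg tied up in map case and camera is better spent on crampons — total rises to 689 (19 kg).
The closest alternative, map case + headlamp + field guide + camera, reaches only 685.

689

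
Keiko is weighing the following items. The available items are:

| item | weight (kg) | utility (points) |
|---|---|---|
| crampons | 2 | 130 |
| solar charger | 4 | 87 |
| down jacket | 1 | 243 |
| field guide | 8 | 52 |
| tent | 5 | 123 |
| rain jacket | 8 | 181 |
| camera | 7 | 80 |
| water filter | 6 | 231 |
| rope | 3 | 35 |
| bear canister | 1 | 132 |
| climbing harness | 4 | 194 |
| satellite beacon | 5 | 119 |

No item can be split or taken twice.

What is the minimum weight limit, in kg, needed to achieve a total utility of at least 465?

4

Need the lightest bundle worth ≥ 465.
crampons + down jacket + bear canister: 505 utility at 4 kg.
No combination under 4 kg hits 465.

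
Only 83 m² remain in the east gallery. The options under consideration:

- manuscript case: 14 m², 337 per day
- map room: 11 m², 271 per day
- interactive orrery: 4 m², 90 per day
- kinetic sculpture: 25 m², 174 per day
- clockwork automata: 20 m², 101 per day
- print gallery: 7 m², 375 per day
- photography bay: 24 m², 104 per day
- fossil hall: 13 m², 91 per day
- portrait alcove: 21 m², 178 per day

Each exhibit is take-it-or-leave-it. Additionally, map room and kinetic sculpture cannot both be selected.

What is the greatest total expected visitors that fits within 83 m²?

1355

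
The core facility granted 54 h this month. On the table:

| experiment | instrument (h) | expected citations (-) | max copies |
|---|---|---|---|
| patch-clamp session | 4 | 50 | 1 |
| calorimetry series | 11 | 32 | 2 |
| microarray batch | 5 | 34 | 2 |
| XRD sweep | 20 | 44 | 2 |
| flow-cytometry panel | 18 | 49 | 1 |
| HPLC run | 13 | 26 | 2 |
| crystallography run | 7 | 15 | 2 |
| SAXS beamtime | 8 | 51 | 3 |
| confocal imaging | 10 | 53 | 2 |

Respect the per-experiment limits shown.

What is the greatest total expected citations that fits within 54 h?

343

Greedy by ratio would take patch-clamp session + 2×microarray batch + 3×SAXS beamtime + confocal imaging: 48 h used, total 324.
Replace microarray batch with confocal imaging: the trade gains 19 net, giving 343 at 53 h.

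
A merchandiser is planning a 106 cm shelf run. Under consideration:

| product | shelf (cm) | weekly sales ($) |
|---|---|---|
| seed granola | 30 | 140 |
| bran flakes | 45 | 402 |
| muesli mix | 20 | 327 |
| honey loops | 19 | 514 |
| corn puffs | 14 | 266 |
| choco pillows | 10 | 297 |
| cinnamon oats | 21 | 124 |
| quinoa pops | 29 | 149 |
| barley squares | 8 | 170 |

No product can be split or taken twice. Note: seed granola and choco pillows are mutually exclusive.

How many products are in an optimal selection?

Best achievable weekly sales is 1723.
muesli mix + honey loops + corn puffs + choco pillows + quinoa pops + barley squares hits 1723 at 100 cm.
All optima have 6 products.

6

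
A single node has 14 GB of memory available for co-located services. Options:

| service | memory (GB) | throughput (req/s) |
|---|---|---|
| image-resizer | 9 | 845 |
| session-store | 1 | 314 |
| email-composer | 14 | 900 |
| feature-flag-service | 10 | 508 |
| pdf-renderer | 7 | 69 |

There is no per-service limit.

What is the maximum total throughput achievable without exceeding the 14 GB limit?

4396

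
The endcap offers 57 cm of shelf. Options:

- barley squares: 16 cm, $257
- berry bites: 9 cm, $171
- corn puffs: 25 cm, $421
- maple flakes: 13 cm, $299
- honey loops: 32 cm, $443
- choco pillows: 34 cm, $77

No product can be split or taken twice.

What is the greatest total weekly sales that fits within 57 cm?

977

Ranking by ratio (weekly sales/cm): maple flakes 23.00, berry bites 19.00, corn puffs 16.84.
Filling by ratio: berry bites + corn puffs + maple flakes for 891, with 10 cm left unused.
Dropping berry bites frees 9 cm; slotting in barley squares (16 cm) lifts the total to 977 at 54 cm.
Runner-up berry bites + maple flakes + honey loops tops out at 913.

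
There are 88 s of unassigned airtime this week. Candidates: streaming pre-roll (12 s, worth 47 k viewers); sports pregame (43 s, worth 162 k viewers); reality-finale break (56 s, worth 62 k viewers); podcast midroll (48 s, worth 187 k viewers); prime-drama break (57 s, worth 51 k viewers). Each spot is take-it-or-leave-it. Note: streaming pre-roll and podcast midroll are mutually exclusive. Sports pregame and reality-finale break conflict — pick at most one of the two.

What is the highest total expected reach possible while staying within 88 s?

Best packing: streaming pre-roll + sports pregame — 55 s, 209 total.
An exhaustive check of the 32 subsets confirms 209.

209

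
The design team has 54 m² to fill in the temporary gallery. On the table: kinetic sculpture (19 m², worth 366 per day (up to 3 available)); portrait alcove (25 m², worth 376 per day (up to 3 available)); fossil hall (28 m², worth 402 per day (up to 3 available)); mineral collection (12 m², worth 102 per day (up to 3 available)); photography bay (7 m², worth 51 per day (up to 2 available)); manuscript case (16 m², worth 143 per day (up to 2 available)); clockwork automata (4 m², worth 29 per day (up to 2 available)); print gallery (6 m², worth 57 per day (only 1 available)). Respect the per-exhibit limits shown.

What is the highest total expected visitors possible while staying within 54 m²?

A density-first pass picks 2×kinetic sculpture + photography bay + print gallery — 840 at 51 m².
Replace photography bay and print gallery with manuscript case: the trade gains 35 net, giving 875 at 54 m².
Nothing else within 54 m² beats 875.

875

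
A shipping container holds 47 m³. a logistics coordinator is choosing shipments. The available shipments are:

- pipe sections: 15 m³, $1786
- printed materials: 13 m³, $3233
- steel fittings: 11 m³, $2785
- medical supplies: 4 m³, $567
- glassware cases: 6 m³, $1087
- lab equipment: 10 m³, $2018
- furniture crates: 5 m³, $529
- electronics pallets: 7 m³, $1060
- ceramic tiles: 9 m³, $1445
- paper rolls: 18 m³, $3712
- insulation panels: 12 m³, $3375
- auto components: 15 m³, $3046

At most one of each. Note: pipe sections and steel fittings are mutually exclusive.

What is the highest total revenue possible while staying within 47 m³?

Best packing: printed materials + steel fittings + lab equipment + insulation panels — 46 m³, 11411 total.
Every other selection either busts 47 m³ or breaks a pairing rule or fails to beat 11411.

11411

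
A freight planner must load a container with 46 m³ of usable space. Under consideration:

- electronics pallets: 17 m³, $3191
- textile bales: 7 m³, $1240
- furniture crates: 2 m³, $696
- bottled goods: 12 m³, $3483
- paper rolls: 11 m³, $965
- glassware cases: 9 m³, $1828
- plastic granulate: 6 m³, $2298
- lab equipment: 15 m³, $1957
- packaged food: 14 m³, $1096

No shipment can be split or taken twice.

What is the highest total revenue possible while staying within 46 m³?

The ratio ordering already packs tightly: electronics pallets + furniture crates + bottled goods + glassware cases + plastic granulate, 46 m³, 11496.
No other feasible combination exceeds 11496.

11496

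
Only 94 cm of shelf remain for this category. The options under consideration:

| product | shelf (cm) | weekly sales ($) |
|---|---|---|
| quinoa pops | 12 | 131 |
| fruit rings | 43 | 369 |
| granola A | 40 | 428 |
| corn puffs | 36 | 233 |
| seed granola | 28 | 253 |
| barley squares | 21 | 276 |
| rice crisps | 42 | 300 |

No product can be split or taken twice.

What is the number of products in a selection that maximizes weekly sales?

3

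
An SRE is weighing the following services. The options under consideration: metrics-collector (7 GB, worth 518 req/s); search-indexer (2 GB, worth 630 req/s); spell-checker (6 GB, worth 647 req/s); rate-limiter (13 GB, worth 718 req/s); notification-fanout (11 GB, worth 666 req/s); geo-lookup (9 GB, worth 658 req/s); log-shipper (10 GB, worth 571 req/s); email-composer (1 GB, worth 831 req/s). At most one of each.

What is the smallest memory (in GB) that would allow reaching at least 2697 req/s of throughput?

18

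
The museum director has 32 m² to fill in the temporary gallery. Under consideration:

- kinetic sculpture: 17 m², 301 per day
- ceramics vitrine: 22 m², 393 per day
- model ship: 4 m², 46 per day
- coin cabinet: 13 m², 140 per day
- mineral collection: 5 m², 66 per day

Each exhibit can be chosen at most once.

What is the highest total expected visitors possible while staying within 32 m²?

Ceramics vitrine + model ship + mineral collection uses 31 of the 32 m² and totals 505.

505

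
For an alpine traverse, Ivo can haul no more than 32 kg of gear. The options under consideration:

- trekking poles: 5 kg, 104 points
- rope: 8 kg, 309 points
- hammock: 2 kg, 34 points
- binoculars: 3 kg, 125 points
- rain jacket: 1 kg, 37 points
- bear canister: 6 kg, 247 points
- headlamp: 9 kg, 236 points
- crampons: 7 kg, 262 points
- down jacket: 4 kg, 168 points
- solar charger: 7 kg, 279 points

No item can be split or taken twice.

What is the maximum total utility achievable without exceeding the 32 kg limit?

1265

Density check — down jacket 42.00, binoculars 41.67, bear canister 41.17, solar charger 39.86 are the best per kg.
The ratio heuristic lands on rope + hammock + binoculars + rain jacket + bear canister + down jacket + solar charger (1199) but leaves 1 kg idle.
The 6 kg tied up in hammock and binoculars and rain jacket is better spent on crampons — total rises to 1265 (32 kg).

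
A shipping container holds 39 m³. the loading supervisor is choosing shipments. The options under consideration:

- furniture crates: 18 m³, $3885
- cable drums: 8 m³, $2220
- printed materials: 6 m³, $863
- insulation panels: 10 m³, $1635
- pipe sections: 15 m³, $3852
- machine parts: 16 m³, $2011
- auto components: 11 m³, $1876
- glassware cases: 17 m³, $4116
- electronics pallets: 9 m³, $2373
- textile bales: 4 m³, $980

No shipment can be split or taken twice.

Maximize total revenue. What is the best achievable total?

9689

By revenue per m³: cable drums 277.50, electronics pallets 263.67, pipe sections 256.80 lead.
A density-first pass picks cable drums + pipe sections + electronics pallets + textile bales — 9425 at 36 m³.
The 15 m³ tied up in pipe sections is better spent on glassware cases — total rises to 9689 (38 m³).
The closest alternative, furniture crates + cable drums + electronics pallets + textile bales, reaches only 9458.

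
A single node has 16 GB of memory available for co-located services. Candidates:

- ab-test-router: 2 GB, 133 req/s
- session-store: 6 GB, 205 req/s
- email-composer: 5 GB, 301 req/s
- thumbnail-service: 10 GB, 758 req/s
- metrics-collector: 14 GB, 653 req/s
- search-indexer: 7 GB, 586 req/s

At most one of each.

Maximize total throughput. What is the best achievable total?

By throughput per GB: search-indexer 83.71, thumbnail-service 75.80, ab-test-router 66.50, email-composer 60.20 lead.
A density-first pass picks ab-test-router + email-composer + search-indexer — 1020 at 14 GB.
The 9 GB tied up in ab-test-router and search-indexer is better spent on thumbnail-service — total rises to 1059 (15 GB).

1059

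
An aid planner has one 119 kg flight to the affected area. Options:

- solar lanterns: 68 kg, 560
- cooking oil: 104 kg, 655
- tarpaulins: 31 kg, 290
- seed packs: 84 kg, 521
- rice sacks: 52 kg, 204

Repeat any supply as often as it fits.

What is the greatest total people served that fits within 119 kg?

The ratio ordering already packs tightly: 3×tarpaulins, 93 kg, 870.
Every other selection either busts 119 kg or fails to beat 870.

870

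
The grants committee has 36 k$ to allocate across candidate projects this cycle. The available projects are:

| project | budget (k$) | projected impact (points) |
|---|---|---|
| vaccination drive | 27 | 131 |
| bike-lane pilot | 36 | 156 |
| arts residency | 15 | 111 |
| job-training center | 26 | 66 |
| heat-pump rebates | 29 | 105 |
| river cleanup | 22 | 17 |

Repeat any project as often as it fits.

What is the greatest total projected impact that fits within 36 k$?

Density check — arts residency 7.40, vaccination drive 4.85, bike-lane pilot 4.33, heat-pump rebates 3.62 are the best per k$.
2×arts residency uses 30 of the 36 k$ and totals 222.
No other feasible combination exceeds 222.

222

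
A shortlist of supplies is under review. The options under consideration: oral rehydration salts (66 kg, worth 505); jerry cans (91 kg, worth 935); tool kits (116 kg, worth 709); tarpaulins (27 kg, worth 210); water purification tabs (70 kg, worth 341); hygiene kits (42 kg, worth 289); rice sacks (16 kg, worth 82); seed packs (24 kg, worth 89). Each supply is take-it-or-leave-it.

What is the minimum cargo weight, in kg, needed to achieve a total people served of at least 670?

Minimise kg subject to total people served ≥ 670.
Taking jerry cans gives 935 (≥ 670) for 91 kg.
Below 91 kg the best achievable stays under 670.

91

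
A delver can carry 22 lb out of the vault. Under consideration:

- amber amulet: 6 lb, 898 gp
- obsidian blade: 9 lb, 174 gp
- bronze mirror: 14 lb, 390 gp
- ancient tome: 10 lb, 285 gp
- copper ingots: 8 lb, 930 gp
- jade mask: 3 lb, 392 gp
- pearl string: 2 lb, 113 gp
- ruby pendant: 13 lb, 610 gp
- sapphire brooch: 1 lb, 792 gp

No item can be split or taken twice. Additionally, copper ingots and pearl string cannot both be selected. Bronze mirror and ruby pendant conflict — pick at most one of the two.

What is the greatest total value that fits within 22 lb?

3012

Taking amber amulet + copper ingots + jade mask + sapphire brooch: 18 lb used, 3012 in value.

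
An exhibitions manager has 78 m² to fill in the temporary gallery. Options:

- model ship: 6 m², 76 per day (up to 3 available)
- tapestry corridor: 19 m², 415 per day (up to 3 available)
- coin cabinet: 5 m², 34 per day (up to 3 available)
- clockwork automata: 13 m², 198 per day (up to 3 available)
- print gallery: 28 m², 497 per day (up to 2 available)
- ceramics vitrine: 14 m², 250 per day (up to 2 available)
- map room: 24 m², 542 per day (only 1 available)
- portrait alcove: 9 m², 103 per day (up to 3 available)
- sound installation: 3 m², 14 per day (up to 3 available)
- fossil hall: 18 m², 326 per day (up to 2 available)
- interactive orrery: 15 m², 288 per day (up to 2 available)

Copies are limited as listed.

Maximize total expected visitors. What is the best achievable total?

By expected visitors per m²: map room 22.58, tapestry corridor 21.84, interactive orrery 19.20, fossil hall 18.11 lead.
Best packing: 2×tapestry corridor + map room + interactive orrery — 77 m², 1660 total.
No other feasible combination exceeds 1660.

1660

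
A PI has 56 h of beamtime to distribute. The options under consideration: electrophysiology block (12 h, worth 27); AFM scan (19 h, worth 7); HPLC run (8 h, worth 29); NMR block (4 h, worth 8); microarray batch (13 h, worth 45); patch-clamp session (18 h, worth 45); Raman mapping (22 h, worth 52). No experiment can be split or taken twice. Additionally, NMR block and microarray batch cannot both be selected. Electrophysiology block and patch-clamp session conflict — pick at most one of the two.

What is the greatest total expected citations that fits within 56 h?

153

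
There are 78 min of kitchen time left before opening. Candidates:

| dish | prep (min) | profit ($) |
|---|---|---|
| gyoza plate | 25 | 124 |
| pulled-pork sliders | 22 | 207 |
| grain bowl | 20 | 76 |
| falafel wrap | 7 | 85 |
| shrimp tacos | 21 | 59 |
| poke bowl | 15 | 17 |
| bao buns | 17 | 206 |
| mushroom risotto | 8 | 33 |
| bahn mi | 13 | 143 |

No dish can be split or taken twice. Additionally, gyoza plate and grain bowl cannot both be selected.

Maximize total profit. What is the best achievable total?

The ratio heuristic lands on pulled-pork sliders + falafel wrap + bao buns + mushroom risotto + bahn mi (674) but leaves 11 min idle.
The 15 min tied up in falafel wrap and mushroom risotto is better spent on gyoza plate — total rises to 680 (77 min).
No other feasible combination exceeds 680.

680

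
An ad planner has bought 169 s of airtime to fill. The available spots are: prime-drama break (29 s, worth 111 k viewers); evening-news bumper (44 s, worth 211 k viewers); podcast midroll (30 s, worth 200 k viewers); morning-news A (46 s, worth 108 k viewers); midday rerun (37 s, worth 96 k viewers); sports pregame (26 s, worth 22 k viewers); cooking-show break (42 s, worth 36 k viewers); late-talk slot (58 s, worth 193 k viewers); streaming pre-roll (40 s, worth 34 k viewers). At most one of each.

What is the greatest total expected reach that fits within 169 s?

By expected reach per s: podcast midroll 6.67, evening-news bumper 4.80, prime-drama break 3.83 lead.
The ratio ordering already packs tightly: prime-drama break + evening-news bumper + podcast midroll + late-talk slot, 161 s, 715.
Runner-up evening-news bumper + podcast midroll + midday rerun + late-talk slot tops out at 700.

715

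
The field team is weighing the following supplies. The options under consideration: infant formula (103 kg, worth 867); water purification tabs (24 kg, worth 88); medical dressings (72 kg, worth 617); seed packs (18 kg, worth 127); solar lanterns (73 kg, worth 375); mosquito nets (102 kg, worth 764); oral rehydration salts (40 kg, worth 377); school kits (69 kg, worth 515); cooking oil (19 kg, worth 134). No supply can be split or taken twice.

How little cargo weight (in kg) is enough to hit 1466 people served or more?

175

Look for the lowest-cargo combination reaching 1466.
Taking infant formula + medical dressings gives 1484 (≥ 1466) for 175 kg.
Any bundle with less than 175 kg falls short of 1466.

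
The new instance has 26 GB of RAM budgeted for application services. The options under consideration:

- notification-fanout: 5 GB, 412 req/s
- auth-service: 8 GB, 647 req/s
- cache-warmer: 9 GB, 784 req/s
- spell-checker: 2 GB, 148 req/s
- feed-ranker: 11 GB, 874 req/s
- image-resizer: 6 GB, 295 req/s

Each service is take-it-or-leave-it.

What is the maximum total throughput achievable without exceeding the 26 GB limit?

2081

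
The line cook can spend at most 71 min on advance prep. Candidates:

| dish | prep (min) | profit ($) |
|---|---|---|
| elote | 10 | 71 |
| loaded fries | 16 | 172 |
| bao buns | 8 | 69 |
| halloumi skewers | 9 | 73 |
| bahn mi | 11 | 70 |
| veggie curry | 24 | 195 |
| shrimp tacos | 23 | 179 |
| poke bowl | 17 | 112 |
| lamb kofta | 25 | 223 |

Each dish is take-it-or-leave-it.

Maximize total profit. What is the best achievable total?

615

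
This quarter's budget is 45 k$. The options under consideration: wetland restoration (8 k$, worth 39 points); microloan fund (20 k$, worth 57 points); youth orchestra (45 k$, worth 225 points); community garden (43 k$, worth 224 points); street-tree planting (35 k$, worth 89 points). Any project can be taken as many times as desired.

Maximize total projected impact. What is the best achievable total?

225

Density check — community garden 5.21, youth orchestra 5.00, wetland restoration 4.88 are the best per k$.
Taking the top-ratio projects first gives community garden for 224 (43 k$).
Replace community garden with youth orchestra: the trade gains 1 net, giving 225 at 45 k$.
Every other selection either busts 45 k$ or fails to beat 225.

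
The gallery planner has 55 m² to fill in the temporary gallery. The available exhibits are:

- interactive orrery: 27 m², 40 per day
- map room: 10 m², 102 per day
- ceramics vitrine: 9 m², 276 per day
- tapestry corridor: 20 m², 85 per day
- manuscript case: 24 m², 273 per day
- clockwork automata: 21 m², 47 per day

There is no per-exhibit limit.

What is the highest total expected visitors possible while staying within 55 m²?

1656

Ranking by ratio (expected visitors/m²): ceramics vitrine 30.67, manuscript case 11.38, map room 10.20, tapestry corridor 4.25.
The ratio ordering already packs tightly: 6×ceramics vitrine, 54 m², 1656.
Every other selection either busts 55 m² or fails to beat 1656.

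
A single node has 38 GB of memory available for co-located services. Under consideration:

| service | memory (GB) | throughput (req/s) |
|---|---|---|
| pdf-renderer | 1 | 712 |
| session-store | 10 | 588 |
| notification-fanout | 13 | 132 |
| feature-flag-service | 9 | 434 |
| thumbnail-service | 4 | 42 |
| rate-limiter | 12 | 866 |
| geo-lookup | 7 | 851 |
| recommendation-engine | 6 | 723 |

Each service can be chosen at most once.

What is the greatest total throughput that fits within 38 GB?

Taking pdf-renderer + session-store + rate-limiter + geo-lookup + recommendation-engine: 36 GB used, 3740 in throughput.
Nothing else within 38 GB beats 3740.

3740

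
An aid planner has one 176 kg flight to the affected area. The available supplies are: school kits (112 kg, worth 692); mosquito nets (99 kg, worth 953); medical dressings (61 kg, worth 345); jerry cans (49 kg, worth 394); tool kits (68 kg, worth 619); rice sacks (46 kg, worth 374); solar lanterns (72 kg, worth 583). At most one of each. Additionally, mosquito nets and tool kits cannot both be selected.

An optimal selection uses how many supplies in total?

2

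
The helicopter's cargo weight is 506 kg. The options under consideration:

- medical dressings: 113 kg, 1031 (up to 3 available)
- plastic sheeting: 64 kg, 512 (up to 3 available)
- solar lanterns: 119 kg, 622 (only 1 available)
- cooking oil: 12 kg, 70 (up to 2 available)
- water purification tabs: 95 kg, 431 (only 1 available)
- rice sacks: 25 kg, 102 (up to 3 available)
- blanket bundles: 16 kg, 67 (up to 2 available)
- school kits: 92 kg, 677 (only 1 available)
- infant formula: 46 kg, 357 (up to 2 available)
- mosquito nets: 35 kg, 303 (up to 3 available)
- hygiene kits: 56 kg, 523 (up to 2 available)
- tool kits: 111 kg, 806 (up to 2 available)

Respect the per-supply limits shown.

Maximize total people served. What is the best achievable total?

4525

Filling by ratio: 3×medical dressings + cooking oil + mosquito nets + 2×hygiene kits for 4512, with 8 kg left unused.
Replace cooking oil and hygiene kits with 2×mosquito nets: the trade gains 13 net, giving 4525 at 500 kg.
No other feasible combination exceeds 4525.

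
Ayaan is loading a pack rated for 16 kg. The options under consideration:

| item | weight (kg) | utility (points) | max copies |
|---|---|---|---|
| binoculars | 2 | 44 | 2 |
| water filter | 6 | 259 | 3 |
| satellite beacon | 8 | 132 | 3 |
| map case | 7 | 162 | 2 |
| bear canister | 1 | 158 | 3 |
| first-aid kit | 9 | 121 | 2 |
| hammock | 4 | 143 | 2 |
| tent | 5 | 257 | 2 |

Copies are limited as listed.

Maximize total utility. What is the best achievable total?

1034

Ranking by ratio (utility/kg): bear canister 158.00, tent 51.40, water filter 43.17.
The ratio heuristic lands on binoculars + 3×bear canister + 2×tent (1032) but leaves 1 kg idle.
Dropping tent frees 5 kg; slotting in water filter (6 kg) lifts the total to 1034 at 16 kg.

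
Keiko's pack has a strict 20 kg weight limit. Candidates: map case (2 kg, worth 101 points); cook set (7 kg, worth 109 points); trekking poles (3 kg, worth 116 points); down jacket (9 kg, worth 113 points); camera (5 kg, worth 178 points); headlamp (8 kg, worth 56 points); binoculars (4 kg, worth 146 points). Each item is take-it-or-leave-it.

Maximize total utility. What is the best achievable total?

549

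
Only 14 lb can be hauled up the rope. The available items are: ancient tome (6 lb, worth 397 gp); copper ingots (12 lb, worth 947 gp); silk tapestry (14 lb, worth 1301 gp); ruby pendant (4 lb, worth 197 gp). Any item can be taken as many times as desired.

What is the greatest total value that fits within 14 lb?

1301

The ratio ordering already packs tightly: silk tapestry, 14 lb, 1301.
Every other selection either busts 14 lb or fails to beat 1301.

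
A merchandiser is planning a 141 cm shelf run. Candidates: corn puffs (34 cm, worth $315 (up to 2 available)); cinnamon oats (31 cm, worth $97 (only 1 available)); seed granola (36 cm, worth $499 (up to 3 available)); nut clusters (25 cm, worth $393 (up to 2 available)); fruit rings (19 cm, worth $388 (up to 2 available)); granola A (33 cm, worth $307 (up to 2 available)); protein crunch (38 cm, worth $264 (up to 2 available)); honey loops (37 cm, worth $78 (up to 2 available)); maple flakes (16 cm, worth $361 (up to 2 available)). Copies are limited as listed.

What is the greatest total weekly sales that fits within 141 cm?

Ranking by ratio (weekly sales/cm): maple flakes 22.56, fruit rings 20.42, nut clusters 15.72.
Taking the top-ratio products first gives 2×nut clusters + 2×fruit rings + 2×maple flakes for 2284 (120 cm).
Replace maple flakes with seed granola: the trade gains 138 net, giving 2422 at 140 cm.
Nothing else within 141 cm beats 2422.

2422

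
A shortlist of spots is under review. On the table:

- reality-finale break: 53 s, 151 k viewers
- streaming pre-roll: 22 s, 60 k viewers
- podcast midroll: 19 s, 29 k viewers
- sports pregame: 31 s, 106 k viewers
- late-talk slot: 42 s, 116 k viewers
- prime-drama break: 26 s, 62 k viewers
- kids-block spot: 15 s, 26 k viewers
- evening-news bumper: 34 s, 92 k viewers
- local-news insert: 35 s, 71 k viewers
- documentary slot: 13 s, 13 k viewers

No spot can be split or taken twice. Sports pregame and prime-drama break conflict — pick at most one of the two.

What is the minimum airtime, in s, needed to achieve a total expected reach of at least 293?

106

Look for the lowest-airtime combination reaching 293.
Taking reality-finale break + streaming pre-roll + sports pregame gives 317 (≥ 293) for 106 s.
No combination under 106 s hits 293.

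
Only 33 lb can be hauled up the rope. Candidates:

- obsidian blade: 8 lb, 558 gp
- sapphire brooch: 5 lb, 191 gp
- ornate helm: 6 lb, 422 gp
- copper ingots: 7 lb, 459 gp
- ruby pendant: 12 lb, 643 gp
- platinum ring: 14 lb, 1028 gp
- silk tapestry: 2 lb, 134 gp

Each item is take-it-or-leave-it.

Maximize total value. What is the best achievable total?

2199

Filling by ratio: obsidian blade + ornate helm + platinum ring + silk tapestry for 2142, with 3 lb left unused.
The 2 lb tied up in silk tapestry is better spent on sapphire brooch — total rises to 2199 (33 lb).
That's the maximum — no swap from here does better than 2199.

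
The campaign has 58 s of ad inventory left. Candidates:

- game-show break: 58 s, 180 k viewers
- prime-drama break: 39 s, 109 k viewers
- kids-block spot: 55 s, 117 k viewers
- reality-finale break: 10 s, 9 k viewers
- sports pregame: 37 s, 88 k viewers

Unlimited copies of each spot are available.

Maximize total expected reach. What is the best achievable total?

180

Ranking by ratio (expected reach/s): game-show break 3.10, prime-drama break 2.79, sports pregame 2.38.
Game-show break uses 58 of the 58 s and totals 180.
No other feasible combination exceeds 180.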